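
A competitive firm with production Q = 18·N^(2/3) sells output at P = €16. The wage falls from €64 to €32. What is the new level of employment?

From P·MP_N = w with MP_N = 12·N^(-1/3), the labor demand is N(w) = (192/w)^(3).
At w = 64: N = 27. At w = 32: N = 216.

N* = 216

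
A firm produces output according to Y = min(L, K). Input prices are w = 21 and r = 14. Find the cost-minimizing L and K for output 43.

L* = 43, K* = 43

With a fixed-proportions technology, the cost-minimizing bundle uses no slack in either input: L = K = Y.
So L = 43 and K = 43.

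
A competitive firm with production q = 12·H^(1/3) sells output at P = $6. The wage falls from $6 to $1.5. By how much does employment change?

From P·MP_H = w with MP_H = 4·H^(-2/3), the labor demand is H(w) = (24/w)^(3/2).
At w = 6: H = 8. At w = 1.5: H = 64.
ΔH = 64 − 8 = 56.

ΔH = 56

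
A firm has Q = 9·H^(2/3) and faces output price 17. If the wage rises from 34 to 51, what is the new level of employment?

H* = 8

From P·MP_H = w with MP_H = 6·H^(-1/3), the labor demand is H(w) = (102/w)^(3).
At w = 34: H = 27. At w = 51: H = 8.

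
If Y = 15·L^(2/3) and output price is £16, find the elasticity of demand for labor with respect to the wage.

ε = -3

MP_L = (2/3)·15·L^(-1/3), so P·MP_L = w gives 160·L^(-1/3) = w.
Solving, L(w) = (160/w)^(3). This is a constant-elasticity form: L ∝ w^(−3), so ε = −3.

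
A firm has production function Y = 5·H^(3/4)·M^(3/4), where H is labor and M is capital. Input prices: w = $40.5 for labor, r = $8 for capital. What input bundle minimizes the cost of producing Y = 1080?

H* = 16, M* = 81

Cost minimization requires the marginal rate of technical substitution to equal the input-price ratio: MP_H/MP_M = w/r.
Here MP_H/MP_M = (3/4)·(M/H)/(3/4) = (M/H). Setting this equal to 40.5/8 = 5.0625 gives M = 5.0625H.
Substituting into Y = 1080: 5·H^(3/4)·(5.0625H)^(3/4) = 1080.
Solving, H = 16 and M = 81.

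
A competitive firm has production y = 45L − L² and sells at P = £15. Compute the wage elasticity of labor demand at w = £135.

ε = -0.25

From P·MP_L = w with MP_L = 45 − 2L, labor demand is L(w) = (45 − w/15)/2.
dL/dw = −1/(30) = -1/30.
At w = 135, L = 18, so ε = (dL/dw)·(w/L) = (-1/30)·(135/18) = -0.25.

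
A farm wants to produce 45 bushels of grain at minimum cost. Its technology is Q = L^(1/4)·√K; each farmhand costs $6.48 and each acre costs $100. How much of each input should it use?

Cost minimization requires the marginal rate of technical substitution to equal the input-price ratio: MP_L/MP_K = w/r.
Here MP_L/MP_K = (1/4)·(K/L)/(1/2) = 0.5·(K/L). Setting this equal to 6.48/100 = 0.0648 gives K = 0.1296L.
Substituting into Q = 45: L^(1/4)·(0.1296L)^(1/2) = 45.
Solving, L = 625 and K = 81.

L* = 625, K* = 81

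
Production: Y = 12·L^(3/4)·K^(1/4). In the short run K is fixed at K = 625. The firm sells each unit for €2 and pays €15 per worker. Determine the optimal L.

L* = 1296

With K = 625, MP_L = (3/4)·12·L^(-1/4)·625^(1/4) = 45·L^(-1/4).
Profit maximization for a price taker requires P·MP_L = w: 2·45·L^(-1/4) = 15.
So L^(-1/4) = 1/6, which gives L = 1296.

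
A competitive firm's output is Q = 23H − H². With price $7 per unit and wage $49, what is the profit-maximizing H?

H* = 8

The marginal product of H is MP_H = 23 − 2H.
A price-taking firm hires until the value of the marginal product equals the wage: P·MP_H = w, so 7·(23 − 2H) = 49.
Then 23 − 2H = 7, giving H = 8.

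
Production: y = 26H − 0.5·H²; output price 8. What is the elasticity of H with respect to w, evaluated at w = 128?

From P·MP_H = w with MP_H = 26 − H, labor demand is H(w) = 26 − w/8.
dH/dw = −1/(8) = -0.125.
At w = 128, H = 10, so ε = (dH/dw)·(w/H) = (-0.125)·(128/10) = -1.6.

ε = -1.6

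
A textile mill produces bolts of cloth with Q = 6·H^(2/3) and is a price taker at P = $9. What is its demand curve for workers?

MP_H = (2/3)·6·H^(-1/3) = 4·H^(-1/3).
Setting P·MP_H = w: 36·H^(-1/3) = w.
Solving for H: H^(-1/3) = w/36, so H = (36/w)^(3).

H(w) = 46656/w³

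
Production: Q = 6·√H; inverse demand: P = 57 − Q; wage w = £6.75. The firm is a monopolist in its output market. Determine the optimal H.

H* = 16

Marginal revenue from the inverse demand is MR = 57 − 2Q.
The marginal product is MP_H = 3·H^(-1/2).
A monopolist hires until marginal revenue product equals the wage: MR·MP_H = w.
At H, Q = 6·√H. Substituting and solving: (57 − 12·√H)·3·H^(-1/2) = 6.75 gives H = 16.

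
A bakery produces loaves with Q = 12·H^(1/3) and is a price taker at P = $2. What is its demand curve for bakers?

MP_H = (1/3)·12·H^(-2/3) = 4·H^(-2/3).
Setting P·MP_H = w: 8·H^(-2/3) = w.
Solving for H: H^(-2/3) = w/8, so H = (8/w)^(3/2).

H(w) = (8/w)^(3/2)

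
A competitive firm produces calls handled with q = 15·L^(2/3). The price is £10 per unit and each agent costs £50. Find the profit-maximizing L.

MP_L = (2/3)·15·L^(-1/3) = 10·L^(-1/3).
Profit maximization for a price taker requires P·MP_L = w: 10·10·L^(-1/3) = 50.
So L^(-1/3) = 0.5, which gives L = 8.

L* = 8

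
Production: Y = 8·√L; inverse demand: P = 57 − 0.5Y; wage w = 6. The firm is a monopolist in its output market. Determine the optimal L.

Marginal revenue from the inverse demand is MR = 57 − Y.
The marginal product is MP_L = 4·L^(-1/2).
A monopolist hires until marginal revenue product equals the wage: MR·MP_L = w.
At L, Y = 8·√L. Substituting and solving: (57 − 8·√L)·4·L^(-1/2) = 6 gives L = 36.

L* = 36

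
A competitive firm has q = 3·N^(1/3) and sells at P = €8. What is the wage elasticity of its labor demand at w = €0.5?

ε = -1.5

MP_N = (1/3)·3·N^(-2/3), so P·MP_N = w gives 8·N^(-2/3) = w.
Solving, N(w) = (8/w)^(3/2). This is a constant-elasticity form: N ∝ w^(−3/2), so ε = −3/2.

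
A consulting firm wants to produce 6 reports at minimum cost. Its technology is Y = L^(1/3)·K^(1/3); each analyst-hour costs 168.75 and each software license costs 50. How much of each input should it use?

Cost minimization requires the marginal rate of technical substitution to equal the input-price ratio: MP_L/MP_K = w/r.
Here MP_L/MP_K = (1/3)·(K/L)/(1/3) = (K/L). Setting this equal to 168.75/50 = 3.375 gives K = 3.375L.
Substituting into Y = 6: L^(1/3)·(3.375L)^(1/3) = 6.
Solving, L = 8 and K = 27.

L* = 8, K* = 27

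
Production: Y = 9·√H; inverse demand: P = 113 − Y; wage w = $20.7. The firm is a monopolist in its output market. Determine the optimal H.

H* = 25

Marginal revenue from the inverse demand is MR = 113 − 2Y.
The marginal product is MP_H = 4.5·H^(-1/2).
A monopolist hires until marginal revenue product equals the wage: MR·MP_H = w.
At H, Y = 9·√H. Substituting and solving: (113 − 18·√H)·4.5·H^(-1/2) = 20.7 gives H = 25.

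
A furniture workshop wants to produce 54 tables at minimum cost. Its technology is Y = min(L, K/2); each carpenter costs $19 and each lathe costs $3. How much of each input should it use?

With a fixed-proportions technology, the cost-minimizing bundle uses no slack in either input: L = K/2 = Y.
So L = 54 and K = 2·54 = 108.

L* = 54, K* = 108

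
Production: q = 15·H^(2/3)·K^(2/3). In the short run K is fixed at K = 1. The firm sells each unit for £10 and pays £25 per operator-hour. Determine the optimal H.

H* = 64

With K = 1, MP_H = (2/3)·15·H^(-1/3)·1^(2/3) = 10·H^(-1/3).
Profit maximization for a price taker requires P·MP_H = w: 10·10·H^(-1/3) = 25.
So H^(-1/3) = 0.25, which gives H = 64.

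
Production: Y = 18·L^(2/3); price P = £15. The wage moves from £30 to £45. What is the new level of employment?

From P·MP_L = w with MP_L = 12·L^(-1/3), the labor demand is L(w) = (180/w)^(3).
At w = 30: L = 216. At w = 45: L = 64.

L* = 64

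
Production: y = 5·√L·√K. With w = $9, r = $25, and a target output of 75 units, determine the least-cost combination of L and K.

Cost minimization requires the marginal rate of technical substitution to equal the input-price ratio: MP_L/MP_K = w/r.
Here MP_L/MP_K = (1/2)·(K/L)/(1/2) = (K/L). Setting this equal to 9/25 = 0.36 gives K = 0.36L.
Substituting into y = 75: 5·L^(1/2)·(0.36L)^(1/2) = 75.
Solving, L = 25 and K = 9.

L* = 25, K* = 9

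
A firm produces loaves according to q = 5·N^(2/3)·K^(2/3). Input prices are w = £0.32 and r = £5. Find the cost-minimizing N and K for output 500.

N* = 125, K* = 8

Cost minimization requires the marginal rate of technical substitution to equal the input-price ratio: MP_N/MP_K = w/r.
Here MP_N/MP_K = (2/3)·(K/N)/(2/3) = (K/N). Setting this equal to 0.32/5 = 0.064 gives K = 0.064N.
Substituting into q = 500: 5·N^(2/3)·(0.064N)^(2/3) = 500.
Solving, N = 125 and K = 8.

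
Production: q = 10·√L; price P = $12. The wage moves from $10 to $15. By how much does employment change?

From P·MP_L = w with MP_L = 5·L^(-1/2), the labor demand is L(w) = (60/w)^(2).
At w = 10: L = 36. At w = 15: L = 16.
ΔL = 16 − 36 = -20.

ΔL = -20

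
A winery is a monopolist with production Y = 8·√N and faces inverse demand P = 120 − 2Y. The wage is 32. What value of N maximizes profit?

Marginal revenue from the inverse demand is MR = 120 − 4Y.
The marginal product is MP_N = 4·N^(-1/2).
A monopolist hires until marginal revenue product equals the wage: MR·MP_N = w.
At N, Y = 8·√N. Substituting and solving: (120 − 32·√N)·4·N^(-1/2) = 32 gives N = 9.

N* = 9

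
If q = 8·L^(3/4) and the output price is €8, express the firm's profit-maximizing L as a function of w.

L(w) = 5308416/w^(4)

MP_L = (3/4)·8·L^(-1/4) = 6·L^(-1/4).
Setting P·MP_L = w: 48·L^(-1/4) = w.
Solving for L: L^(-1/4) = w/48, so L = (48/w)^(4).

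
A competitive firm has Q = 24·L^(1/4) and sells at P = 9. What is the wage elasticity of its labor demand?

ε = -4/3

MP_L = (1/4)·24·L^(-3/4), so P·MP_L = w gives 54·L^(-3/4) = w.
Solving, L(w) = (54/w)^(4/3). This is a constant-elasticity form: L ∝ w^(−4/3), so ε = −4/3.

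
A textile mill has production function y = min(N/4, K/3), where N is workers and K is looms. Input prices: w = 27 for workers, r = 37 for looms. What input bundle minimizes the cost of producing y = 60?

With a fixed-proportions technology, the cost-minimizing bundle uses no slack in either input: N/4 = K/3 = y.
So N = 4·60 = 240 and K = 3·60 = 180.

N* = 240, K* = 180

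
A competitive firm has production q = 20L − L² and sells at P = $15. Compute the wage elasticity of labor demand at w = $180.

From P·MP_L = w with MP_L = 20 − 2L, labor demand is L(w) = (20 − w/15)/2.
dL/dw = −1/(30) = -1/30.
At w = 180, L = 4, so ε = (dL/dw)·(w/L) = (-1/30)·(180/4) = -1.5.

ε = -1.5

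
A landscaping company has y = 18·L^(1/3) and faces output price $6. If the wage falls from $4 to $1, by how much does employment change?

From P·MP_L = w with MP_L = 6·L^(-2/3), the labor demand is L(w) = (36/w)^(3/2).
At w = 4: L = 27. At w = 1: L = 216.
ΔL = 216 − 27 = 189.

ΔL = 189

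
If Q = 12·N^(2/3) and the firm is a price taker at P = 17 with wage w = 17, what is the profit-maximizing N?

N* = 512

MP_N = (2/3)·12·N^(-1/3) = 8·N^(-1/3).
Profit maximization for a price taker requires P·MP_N = w: 17·8·N^(-1/3) = 17.
So N^(-1/3) = 0.125, which gives N = 512.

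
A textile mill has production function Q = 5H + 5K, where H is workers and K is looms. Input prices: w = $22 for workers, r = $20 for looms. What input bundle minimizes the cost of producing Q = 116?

The inputs are perfect substitutes, so the firm uses whichever has the lower cost per unit of output.
Cost per unit of output via H is w/5 = 4.4; via K it is r/5 = 4. K is cheaper.
Producing Q = 116 with K alone: H = 0, K = 23.2.

H* = 0, K* = 23.2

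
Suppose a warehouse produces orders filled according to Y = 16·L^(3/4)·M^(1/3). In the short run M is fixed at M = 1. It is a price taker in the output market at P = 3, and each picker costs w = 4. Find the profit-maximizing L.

With M = 1, MP_L = (3/4)·16·L^(-1/4)·1^(1/3) = 12·L^(-1/4).
Profit maximization for a price taker requires P·MP_L = w: 3·12·L^(-1/4) = 4.
So L^(-1/4) = 1/9, which gives L = 6561.

L* = 6561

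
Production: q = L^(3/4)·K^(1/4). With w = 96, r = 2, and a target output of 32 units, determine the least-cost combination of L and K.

L* = 16, K* = 256

Cost minimization requires the marginal rate of technical substitution to equal the input-price ratio: MP_L/MP_K = w/r.
Here MP_L/MP_K = (3/4)·(K/L)/(1/4) = 3·(K/L). Setting this equal to 96/2 = 48 gives K = 16L.
Substituting into q = 32: L^(3/4)·(16L)^(1/4) = 32.
Solving, L = 16 and K = 256.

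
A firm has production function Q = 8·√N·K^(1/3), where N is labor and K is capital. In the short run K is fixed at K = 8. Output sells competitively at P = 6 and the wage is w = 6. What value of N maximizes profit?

N* = 64

With K = 8, MP_N = (1/2)·8·N^(-1/2)·8^(1/3) = 8·N^(-1/2).
Profit maximization for a price taker requires P·MP_N = w: 6·8·N^(-1/2) = 6.
So N^(-1/2) = 0.125, which gives N = 64.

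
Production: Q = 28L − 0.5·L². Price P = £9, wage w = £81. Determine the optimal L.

The marginal product of L is MP_L = 28 − L.
A price-taking firm hires until the value of the marginal product equals the wage: P·MP_L = w, so 9·(28 − L) = 81.
Then 28 − L = 9, giving L = 19.

L* = 19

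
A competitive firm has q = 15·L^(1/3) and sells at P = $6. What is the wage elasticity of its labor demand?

MP_L = (1/3)·15·L^(-2/3), so P·MP_L = w gives 30·L^(-2/3) = w.
Solving, L(w) = (30/w)^(3/2). This is a constant-elasticity form: L ∝ w^(−3/2), so ε = −3/2.

ε = -1.5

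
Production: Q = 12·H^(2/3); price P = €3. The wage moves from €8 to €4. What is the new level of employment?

H* = 216

From P·MP_H = w with MP_H = 8·H^(-1/3), the labor demand is H(w) = (24/w)^(3).
At w = 8: H = 27. At w = 4: H = 216.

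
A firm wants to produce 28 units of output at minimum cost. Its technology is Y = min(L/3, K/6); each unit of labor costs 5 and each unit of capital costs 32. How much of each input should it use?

With a fixed-proportions technology, the cost-minimizing bundle uses no slack in either input: L/3 = K/6 = Y.
So L = 3·28 = 84 and K = 6·28 = 168.

L* = 84, K* = 168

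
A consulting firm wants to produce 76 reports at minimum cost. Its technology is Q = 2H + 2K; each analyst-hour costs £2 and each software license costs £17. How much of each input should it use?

H* = 38, K* = 0

The inputs are perfect substitutes, so the firm uses whichever has the lower cost per unit of output.
Cost per unit of output via H is w/2 = 1; via K it is r/2 = 8.5. H is cheaper.
Producing Q = 76 with H alone: H = 38, K = 0.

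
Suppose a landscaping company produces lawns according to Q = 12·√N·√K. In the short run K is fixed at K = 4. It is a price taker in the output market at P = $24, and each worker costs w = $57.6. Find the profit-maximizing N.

N* = 25

With K = 4, MP_N = (1/2)·12·N^(-1/2)·4^(1/2) = 12·N^(-1/2).
Profit maximization for a price taker requires P·MP_N = w: 24·12·N^(-1/2) = 57.6.
So N^(-1/2) = 0.2, which gives N = 25.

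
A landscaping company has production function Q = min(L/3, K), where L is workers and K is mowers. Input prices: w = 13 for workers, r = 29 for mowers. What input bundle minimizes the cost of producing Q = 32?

L* = 96, K* = 32

With a fixed-proportions technology, the cost-minimizing bundle uses no slack in either input: L/3 = K = Q.
So L = 3·32 = 96 and K = 32.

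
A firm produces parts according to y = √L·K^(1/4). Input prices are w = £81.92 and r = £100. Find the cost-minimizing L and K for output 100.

Cost minimization requires the marginal rate of technical substitution to equal the input-price ratio: MP_L/MP_K = w/r.
Here MP_L/MP_K = (1/2)·(K/L)/(1/4) = 2·(K/L). Setting this equal to 81.92/100 = 0.8192 gives K = 0.4096L.
Substituting into y = 100: L^(1/2)·(0.4096L)^(1/4) = 100.
Solving, L = 625 and K = 256.

L* = 625, K* = 256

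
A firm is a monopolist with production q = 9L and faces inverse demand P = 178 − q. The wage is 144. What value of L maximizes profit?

Marginal revenue from the inverse demand is MR = 178 − 2q.
The marginal product is MP_L = 9.
A monopolist hires until marginal revenue product equals the wage: MR·MP_L = w.
(178 − 18L)·9 = 144, so L = 9.

L* = 9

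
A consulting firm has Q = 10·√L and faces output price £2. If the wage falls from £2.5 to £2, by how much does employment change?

ΔL = 9

From P·MP_L = w with MP_L = 5·L^(-1/2), the labor demand is L(w) = (10/w)^(2).
At w = 2.5: L = 16. At w = 2: L = 25.
ΔL = 25 − 16 = 9.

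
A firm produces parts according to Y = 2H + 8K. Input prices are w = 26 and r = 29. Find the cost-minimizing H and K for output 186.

H* = 0, K* = 23.25

The inputs are perfect substitutes, so the firm uses whichever has the lower cost per unit of output.
Cost per unit of output via H is w/2 = 13; via K it is r/8 = 3.625. K is cheaper.
Producing Y = 186 with K alone: H = 0, K = 23.25.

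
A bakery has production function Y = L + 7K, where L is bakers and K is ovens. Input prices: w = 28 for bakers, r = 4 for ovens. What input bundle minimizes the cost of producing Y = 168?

The inputs are perfect substitutes, so the firm uses whichever has the lower cost per unit of output.
Cost per unit of output via L is 28; via K it is 4/7. K is cheaper.
Producing Y = 168 with K alone: L = 0, K = 24.

L* = 0, K* = 24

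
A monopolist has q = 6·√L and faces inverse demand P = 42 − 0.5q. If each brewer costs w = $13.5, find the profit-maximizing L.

L* = 16

Marginal revenue from the inverse demand is MR = 42 − q.
The marginal product is MP_L = 3·L^(-1/2).
A monopolist hires until marginal revenue product equals the wage: MR·MP_L = w.
At L, q = 6·√L. Substituting and solving: (42 − 6·√L)·3·L^(-1/2) = 13.5 gives L = 16.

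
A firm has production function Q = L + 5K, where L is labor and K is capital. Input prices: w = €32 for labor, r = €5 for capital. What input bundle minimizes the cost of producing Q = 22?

The inputs are perfect substitutes, so the firm uses whichever has the lower cost per unit of output.
Cost per unit of output via L is 32; via K it is 1. K is cheaper.
Producing Q = 22 with K alone: L = 0, K = 4.4.

L* = 0, K* = 4.4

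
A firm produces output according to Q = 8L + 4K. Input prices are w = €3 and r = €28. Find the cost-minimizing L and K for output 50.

The inputs are perfect substitutes, so the firm uses whichever has the lower cost per unit of output.
Cost per unit of output via L is w/8 = 0.375; via K it is r/4 = 7. L is cheaper.
Producing Q = 50 with L alone: L = 6.25, K = 0.

L* = 6.25, K* = 0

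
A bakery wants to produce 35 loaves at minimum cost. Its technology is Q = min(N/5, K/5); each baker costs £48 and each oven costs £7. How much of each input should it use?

N* = 175, K* = 175

With a fixed-proportions technology, the cost-minimizing bundle uses no slack in either input: N/5 = K/5 = Q.
So N = 5·35 = 175 and K = 5·35 = 175.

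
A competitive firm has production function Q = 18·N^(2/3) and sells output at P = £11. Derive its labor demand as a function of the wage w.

MP_N = (2/3)·18·N^(-1/3) = 12·N^(-1/3).
Setting P·MP_N = w: 132·N^(-1/3) = w.
Solving for N: N^(-1/3) = w/132, so N = (132/w)^(3).

N(w) = 2299968/w³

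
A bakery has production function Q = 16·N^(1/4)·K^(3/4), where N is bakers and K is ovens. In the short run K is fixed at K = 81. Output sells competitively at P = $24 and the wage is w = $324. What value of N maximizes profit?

With K = 81, MP_N = (1/4)·16·N^(-3/4)·81^(3/4) = 108·N^(-3/4).
Profit maximization for a price taker requires P·MP_N = w: 24·108·N^(-3/4) = 324.
So N^(-3/4) = 0.125, which gives N = 16.

N* = 16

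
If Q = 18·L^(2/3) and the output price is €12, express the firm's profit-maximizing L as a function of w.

MP_L = (2/3)·18·L^(-1/3) = 12·L^(-1/3).
Setting P·MP_L = w: 144·L^(-1/3) = w.
Solving for L: L^(-1/3) = w/144, so L = (144/w)^(3).

L(w) = 2985984/w³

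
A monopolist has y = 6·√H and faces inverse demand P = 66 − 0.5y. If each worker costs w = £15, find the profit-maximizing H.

Marginal revenue from the inverse demand is MR = 66 − y.
The marginal product is MP_H = 3·H^(-1/2).
A monopolist hires until marginal revenue product equals the wage: MR·MP_H = w.
At H, y = 6·√H. Substituting and solving: (66 − 6·√H)·3·H^(-1/2) = 15 gives H = 36.

H* = 36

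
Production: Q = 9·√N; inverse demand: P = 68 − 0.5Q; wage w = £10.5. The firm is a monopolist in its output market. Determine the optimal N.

Marginal revenue from the inverse demand is MR = 68 − Q.
The marginal product is MP_N = 4.5·N^(-1/2).
A monopolist hires until marginal revenue product equals the wage: MR·MP_N = w.
At N, Q = 9·√N. Substituting and solving: (68 − 9·√N)·4.5·N^(-1/2) = 10.5 gives N = 36.

N* = 36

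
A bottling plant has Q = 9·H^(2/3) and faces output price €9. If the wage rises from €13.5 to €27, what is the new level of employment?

From P·MP_H = w with MP_H = 6·H^(-1/3), the labor demand is H(w) = (54/w)^(3).
At w = 13.5: H = 64. At w = 27: H = 8.

H* = 8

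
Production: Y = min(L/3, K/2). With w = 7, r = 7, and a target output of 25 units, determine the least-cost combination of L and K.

L* = 75, K* = 50

With a fixed-proportions technology, the cost-minimizing bundle uses no slack in either input: L/3 = K/2 = Y.
So L = 3·25 = 75 and K = 2·25 = 50.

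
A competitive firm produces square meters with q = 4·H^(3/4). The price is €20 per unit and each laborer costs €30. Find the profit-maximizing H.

MP_H = (3/4)·4·H^(-1/4) = 3·H^(-1/4).
Profit maximization for a price taker requires P·MP_H = w: 20·3·H^(-1/4) = 30.
So H^(-1/4) = 0.5, which gives H = 16.

H* = 16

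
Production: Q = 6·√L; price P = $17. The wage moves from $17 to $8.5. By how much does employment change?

ΔL = 27

From P·MP_L = w with MP_L = 3·L^(-1/2), the labor demand is L(w) = (51/w)^(2).
At w = 17: L = 9. At w = 8.5: L = 36.
ΔL = 36 − 9 = 27.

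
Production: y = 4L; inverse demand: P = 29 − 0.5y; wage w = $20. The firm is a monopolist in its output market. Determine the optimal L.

L* = 6

Marginal revenue from the inverse demand is MR = 29 − y.
The marginal product is MP_L = 4.
A monopolist hires until marginal revenue product equals the wage: MR·MP_L = w.
(29 − 4L)·4 = 20, so L = 6.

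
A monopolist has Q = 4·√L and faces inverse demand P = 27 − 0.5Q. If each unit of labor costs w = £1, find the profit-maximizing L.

Marginal revenue from the inverse demand is MR = 27 − Q.
The marginal product is MP_L = 2·L^(-1/2).
A monopolist hires until marginal revenue product equals the wage: MR·MP_L = w.
At L, Q = 4·√L. Substituting and solving: (27 − 4·√L)·2·L^(-1/2) = 1 gives L = 36.

L* = 36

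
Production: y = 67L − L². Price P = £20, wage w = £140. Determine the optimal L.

The marginal product of L is MP_L = 67 − 2L.
A price-taking firm hires until the value of the marginal product equals the wage: P·MP_L = w, so 20·(67 − 2L) = 140.
Then 67 − 2L = 7, giving L = 30.

L* = 30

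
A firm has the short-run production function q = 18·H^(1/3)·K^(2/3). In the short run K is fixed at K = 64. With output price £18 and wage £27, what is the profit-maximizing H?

H* = 512

With K = 64, MP_H = (1/3)·18·H^(-2/3)·64^(2/3) = 96·H^(-2/3).
Profit maximization for a price taker requires P·MP_H = w: 18·96·H^(-2/3) = 27.
So H^(-2/3) = 0.015625, which gives H = 512.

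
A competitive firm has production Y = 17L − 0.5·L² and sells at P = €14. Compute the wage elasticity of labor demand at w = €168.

From P·MP_L = w with MP_L = 17 − L, labor demand is L(w) = 17 − w/14.
dL/dw = −1/(14) = -1/14.
At w = 168, L = 5, so ε = (dL/dw)·(w/L) = (-1/14)·(168/5) = -2.4.

ε = -2.4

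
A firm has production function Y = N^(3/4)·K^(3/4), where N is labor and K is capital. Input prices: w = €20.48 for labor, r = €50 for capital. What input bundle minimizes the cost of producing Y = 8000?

Cost minimization requires the marginal rate of technical substitution to equal the input-price ratio: MP_N/MP_K = w/r.
Here MP_N/MP_K = (3/4)·(K/N)/(3/4) = (K/N). Setting this equal to 20.48/50 = 0.4096 gives K = 0.4096N.
Substituting into Y = 8000: N^(3/4)·(0.4096N)^(3/4) = 8000.
Solving, N = 625 and K = 256.

N* = 625, K* = 256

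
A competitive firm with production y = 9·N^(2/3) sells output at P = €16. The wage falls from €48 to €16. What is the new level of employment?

N* = 216

From P·MP_N = w with MP_N = 6·N^(-1/3), the labor demand is N(w) = (96/w)^(3).
At w = 48: N = 8. At w = 16: N = 216.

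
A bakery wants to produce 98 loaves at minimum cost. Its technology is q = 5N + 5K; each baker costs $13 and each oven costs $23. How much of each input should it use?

The inputs are perfect substitutes, so the firm uses whichever has the lower cost per unit of output.
Cost per unit of output via N is w/5 = 2.6; via K it is r/5 = 4.6. N is cheaper.
Producing q = 98 with N alone: N = 19.6, K = 0.

N* = 19.6, K* = 0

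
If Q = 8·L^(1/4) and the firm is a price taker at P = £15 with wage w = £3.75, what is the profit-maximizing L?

L* = 16

MP_L = (1/4)·8·L^(-3/4) = 2·L^(-3/4).
Profit maximization for a price taker requires P·MP_L = w: 15·2·L^(-3/4) = 3.75.
So L^(-3/4) = 0.125, which gives L = 16.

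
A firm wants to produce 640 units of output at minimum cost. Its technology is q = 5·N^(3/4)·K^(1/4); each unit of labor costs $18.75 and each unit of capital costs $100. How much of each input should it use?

Cost minimization requires the marginal rate of technical substitution to equal the input-price ratio: MP_N/MP_K = w/r.
Here MP_N/MP_K = (3/4)·(K/N)/(1/4) = 3·(K/N). Setting this equal to 18.75/100 = 0.1875 gives K = 0.0625N.
Substituting into q = 640: 5·N^(3/4)·(0.0625N)^(1/4) = 640.
Solving, N = 256 and K = 16.

N* = 256, K* = 16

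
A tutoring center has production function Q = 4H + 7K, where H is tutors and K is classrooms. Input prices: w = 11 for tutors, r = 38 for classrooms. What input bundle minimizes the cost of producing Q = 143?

The inputs are perfect substitutes, so the firm uses whichever has the lower cost per unit of output.
Cost per unit of output via H is w/4 = 2.75; via K it is r/7 = 38/7. H is cheaper.
Producing Q = 143 with H alone: H = 35.75, K = 0.

H* = 35.75, K* = 0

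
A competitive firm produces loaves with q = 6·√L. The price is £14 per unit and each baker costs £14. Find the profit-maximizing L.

L* = 9

MP_L = (1/2)·6·L^(-1/2) = 3·L^(-1/2).
Profit maximization for a price taker requires P·MP_L = w: 14·3·L^(-1/2) = 14.
So L^(-1/2) = 1/3, which gives L = 9.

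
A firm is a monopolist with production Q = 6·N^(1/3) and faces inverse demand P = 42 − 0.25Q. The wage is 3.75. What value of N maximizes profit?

Marginal revenue from the inverse demand is MR = 42 − 0.5Q.
The marginal product is MP_N = 2·N^(-2/3).
A monopolist hires until marginal revenue product equals the wage: MR·MP_N = w.
At N, Q = 6·N^(1/3). Substituting and solving: (42 − 3·N^(1/3))·2·N^(-2/3) = 3.75 gives N = 64.

N* = 64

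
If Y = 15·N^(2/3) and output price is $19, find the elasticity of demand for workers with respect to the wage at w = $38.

MP_N = (2/3)·15·N^(-1/3), so P·MP_N = w gives 190·N^(-1/3) = w.
Solving, N(w) = (190/w)^(3). This is a constant-elasticity form: N ∝ w^(−3), so ε = −3.

ε = -3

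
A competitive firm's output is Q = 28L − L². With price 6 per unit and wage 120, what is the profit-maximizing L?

L* = 4

The marginal product of L is MP_L = 28 − 2L.
A price-taking firm hires until the value of the marginal product equals the wage: P·MP_L = w, so 6·(28 − 2L) = 120.
Then 28 − 2L = 20, giving L = 4.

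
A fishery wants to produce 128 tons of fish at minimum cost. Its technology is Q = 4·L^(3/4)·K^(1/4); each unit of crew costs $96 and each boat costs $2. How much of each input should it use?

Cost minimization requires the marginal rate of technical substitution to equal the input-price ratio: MP_L/MP_K = w/r.
Here MP_L/MP_K = (3/4)·(K/L)/(1/4) = 3·(K/L). Setting this equal to 96/2 = 48 gives K = 16L.
Substituting into Q = 128: 4·L^(3/4)·(16L)^(1/4) = 128.
Solving, L = 16 and K = 256.

L* = 16, K* = 256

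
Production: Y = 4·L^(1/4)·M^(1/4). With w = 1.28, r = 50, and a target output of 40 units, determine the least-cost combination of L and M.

L* = 625, M* = 16

Cost minimization requires the marginal rate of technical substitution to equal the input-price ratio: MP_L/MP_M = w/r.
Here MP_L/MP_M = (1/4)·(M/L)/(1/4) = (M/L). Setting this equal to 1.28/50 = 0.0256 gives M = 0.0256L.
Substituting into Y = 40: 4·L^(1/4)·(0.0256L)^(1/4) = 40.
Solving, L = 625 and M = 16.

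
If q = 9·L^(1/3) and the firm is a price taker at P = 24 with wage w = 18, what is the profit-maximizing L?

L* = 8

MP_L = (1/3)·9·L^(-2/3) = 3·L^(-2/3).
Profit maximization for a price taker requires P·MP_L = w: 24·3·L^(-2/3) = 18.
So L^(-2/3) = 0.25, which gives L = 8.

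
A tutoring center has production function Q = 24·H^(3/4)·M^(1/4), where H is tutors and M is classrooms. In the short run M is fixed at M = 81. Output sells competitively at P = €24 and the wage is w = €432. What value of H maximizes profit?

With M = 81, MP_H = (3/4)·24·H^(-1/4)·81^(1/4) = 54·H^(-1/4).
Profit maximization for a price taker requires P·MP_H = w: 24·54·H^(-1/4) = 432.
So H^(-1/4) = 1/3, which gives H = 81.

H* = 81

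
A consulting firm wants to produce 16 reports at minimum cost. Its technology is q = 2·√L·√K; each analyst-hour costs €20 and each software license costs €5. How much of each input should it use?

L* = 4, K* = 16

Cost minimization requires the marginal rate of technical substitution to equal the input-price ratio: MP_L/MP_K = w/r.
Here MP_L/MP_K = (1/2)·(K/L)/(1/2) = (K/L). Setting this equal to 20/5 = 4 gives K = 4L.
Substituting into q = 16: 2·L^(1/2)·(4L)^(1/2) = 16.
Solving, L = 4 and K = 16.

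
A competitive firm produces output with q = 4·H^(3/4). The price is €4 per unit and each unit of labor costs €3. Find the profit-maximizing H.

H* = 256

MP_H = (3/4)·4·H^(-1/4) = 3·H^(-1/4).
Profit maximization for a price taker requires P·MP_H = w: 4·3·H^(-1/4) = 3.
So H^(-1/4) = 0.25, which gives H = 256.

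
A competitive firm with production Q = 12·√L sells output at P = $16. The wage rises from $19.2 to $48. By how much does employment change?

From P·MP_L = w with MP_L = 6·L^(-1/2), the labor demand is L(w) = (96/w)^(2).
At w = 19.2: L = 25. At w = 48: L = 4.
ΔL = 4 − 25 = -21.

ΔL = -21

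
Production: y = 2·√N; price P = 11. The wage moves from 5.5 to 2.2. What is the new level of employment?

From P·MP_N = w with MP_N = N^(-1/2), the labor demand is N(w) = (11/w)^(2).
At w = 5.5: N = 4. At w = 2.2: N = 25.

N* = 25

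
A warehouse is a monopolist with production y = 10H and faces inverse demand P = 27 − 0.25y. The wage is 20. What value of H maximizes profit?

H* = 5

Marginal revenue from the inverse demand is MR = 27 − 0.5y.
The marginal product is MP_H = 10.
A monopolist hires until marginal revenue product equals the wage: MR·MP_H = w.
(27 − 5H)·10 = 20, so H = 5.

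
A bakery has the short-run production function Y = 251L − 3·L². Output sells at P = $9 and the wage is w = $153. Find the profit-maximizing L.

The marginal product of L is MP_L = 251 − 6L.
A price-taking firm hires until the value of the marginal product equals the wage: P·MP_L = w, so 9·(251 − 6L) = 153.
Then 251 − 6L = 17, giving L = 39.

L* = 39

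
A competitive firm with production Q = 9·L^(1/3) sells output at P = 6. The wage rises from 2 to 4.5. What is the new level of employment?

L* = 8

From P·MP_L = w with MP_L = 3·L^(-2/3), the labor demand is L(w) = (18/w)^(3/2).
At w = 2: L = 27. At w = 4.5: L = 8.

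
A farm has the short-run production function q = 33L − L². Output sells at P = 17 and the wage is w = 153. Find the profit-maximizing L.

The marginal product of L is MP_L = 33 − 2L.
A price-taking firm hires until the value of the marginal product equals the wage: P·MP_L = w, so 17·(33 − 2L) = 153.
Then 33 − 2L = 9, giving L = 12.

L* = 12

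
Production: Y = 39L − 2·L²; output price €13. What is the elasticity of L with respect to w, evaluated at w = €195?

ε = -0.625

From P·MP_L = w with MP_L = 39 − 4L, labor demand is L(w) = (39 − w/13)/4.
dL/dw = −1/(52) = -1/52.
At w = 195, L = 6, so ε = (dL/dw)·(w/L) = (-1/52)·(195/6) = -0.625.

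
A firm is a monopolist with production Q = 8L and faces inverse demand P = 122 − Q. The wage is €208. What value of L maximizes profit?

Marginal revenue from the inverse demand is MR = 122 − 2Q.
The marginal product is MP_L = 8.
A monopolist hires until marginal revenue product equals the wage: MR·MP_L = w.
(122 − 16L)·8 = 208, so L = 6.

L* = 6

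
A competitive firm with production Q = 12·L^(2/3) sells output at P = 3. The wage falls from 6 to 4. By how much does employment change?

ΔL = 152

From P·MP_L = w with MP_L = 8·L^(-1/3), the labor demand is L(w) = (24/w)^(3).
At w = 6: L = 64. At w = 4: L = 216.
ΔL = 216 − 64 = 152.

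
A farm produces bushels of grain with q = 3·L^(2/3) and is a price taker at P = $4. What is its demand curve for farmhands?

MP_L = (2/3)·3·L^(-1/3) = 2·L^(-1/3).
Setting P·MP_L = w: 8·L^(-1/3) = w.
Solving for L: L^(-1/3) = w/8, so L = (8/w)^(3).

L(w) = 512/w³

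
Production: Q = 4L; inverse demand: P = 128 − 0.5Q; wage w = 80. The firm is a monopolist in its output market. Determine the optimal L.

L* = 27

Marginal revenue from the inverse demand is MR = 128 − Q.
The marginal product is MP_L = 4.
A monopolist hires until marginal revenue product equals the wage: MR·MP_L = w.
(128 − 4L)·4 = 80, so L = 27.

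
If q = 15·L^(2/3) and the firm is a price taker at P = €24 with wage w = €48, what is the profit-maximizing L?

MP_L = (2/3)·15·L^(-1/3) = 10·L^(-1/3).
Profit maximization for a price taker requires P·MP_L = w: 24·10·L^(-1/3) = 48.
So L^(-1/3) = 0.2, which gives L = 125.

L* = 125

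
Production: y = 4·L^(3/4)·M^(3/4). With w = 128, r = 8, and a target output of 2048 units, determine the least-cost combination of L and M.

L* = 16, M* = 256

Cost minimization requires the marginal rate of technical substitution to equal the input-price ratio: MP_L/MP_M = w/r.
Here MP_L/MP_M = (3/4)·(M/L)/(3/4) = (M/L). Setting this equal to 128/8 = 16 gives M = 16L.
Substituting into y = 2048: 4·L^(3/4)·(16L)^(3/4) = 2048.
Solving, L = 16 and M = 256.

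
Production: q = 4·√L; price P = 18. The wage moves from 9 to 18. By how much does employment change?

ΔL = -12

From P·MP_L = w with MP_L = 2·L^(-1/2), the labor demand is L(w) = (36/w)^(2).
At w = 9: L = 16. At w = 18: L = 4.
ΔL = 4 − 16 = -12.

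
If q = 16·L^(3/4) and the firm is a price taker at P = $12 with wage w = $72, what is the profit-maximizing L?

L* = 16

MP_L = (3/4)·16·L^(-1/4) = 12·L^(-1/4).
Profit maximization for a price taker requires P·MP_L = w: 12·12·L^(-1/4) = 72.
So L^(-1/4) = 0.5, which gives L = 16.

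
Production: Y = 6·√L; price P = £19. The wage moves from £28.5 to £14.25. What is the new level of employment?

L* = 16

From P·MP_L = w with MP_L = 3·L^(-1/2), the labor demand is L(w) = (57/w)^(2).
At w = 28.5: L = 4. At w = 14.25: L = 16.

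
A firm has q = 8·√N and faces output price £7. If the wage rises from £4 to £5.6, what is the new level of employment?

From P·MP_N = w with MP_N = 4·N^(-1/2), the labor demand is N(w) = (28/w)^(2).
At w = 4: N = 49. At w = 5.6: N = 25.

N* = 25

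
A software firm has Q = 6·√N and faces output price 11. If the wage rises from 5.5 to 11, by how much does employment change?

From P·MP_N = w with MP_N = 3·N^(-1/2), the labor demand is N(w) = (33/w)^(2).
At w = 5.5: N = 36. At w = 11: N = 9.
ΔN = 9 − 36 = -27.

ΔN = -27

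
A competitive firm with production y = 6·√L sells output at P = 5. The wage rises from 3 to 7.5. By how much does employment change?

From P·MP_L = w with MP_L = 3·L^(-1/2), the labor demand is L(w) = (15/w)^(2).
At w = 3: L = 25. At w = 7.5: L = 4.
ΔL = 4 − 25 = -21.

ΔL = -21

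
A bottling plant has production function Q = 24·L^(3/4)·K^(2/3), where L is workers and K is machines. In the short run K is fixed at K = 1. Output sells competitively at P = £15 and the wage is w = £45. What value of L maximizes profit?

L* = 1296

With K = 1, MP_L = (3/4)·24·L^(-1/4)·1^(2/3) = 18·L^(-1/4).
Profit maximization for a price taker requires P·MP_L = w: 15·18·L^(-1/4) = 45.
So L^(-1/4) = 1/6, which gives L = 1296.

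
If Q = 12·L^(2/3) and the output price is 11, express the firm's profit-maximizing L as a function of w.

L(w) = 681472/w³

MP_L = (2/3)·12·L^(-1/3) = 8·L^(-1/3).
Setting P·MP_L = w: 88·L^(-1/3) = w.
Solving for L: L^(-1/3) = w/88, so L = (88/w)^(3).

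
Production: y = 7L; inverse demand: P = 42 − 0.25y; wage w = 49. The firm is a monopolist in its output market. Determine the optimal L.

L* = 10

Marginal revenue from the inverse demand is MR = 42 − 0.5y.
The marginal product is MP_L = 7.
A monopolist hires until marginal revenue product equals the wage: MR·MP_L = w.
(42 − 3.5L)·7 = 49, so L = 10.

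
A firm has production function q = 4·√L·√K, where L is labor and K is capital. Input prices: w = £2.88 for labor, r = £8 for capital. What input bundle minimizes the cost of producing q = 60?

Cost minimization requires the marginal rate of technical substitution to equal the input-price ratio: MP_L/MP_K = w/r.
Here MP_L/MP_K = (1/2)·(K/L)/(1/2) = (K/L). Setting this equal to 2.88/8 = 0.36 gives K = 0.36L.
Substituting into q = 60: 4·L^(1/2)·(0.36L)^(1/2) = 60.
Solving, L = 25 and K = 9.

L* = 25, K* = 9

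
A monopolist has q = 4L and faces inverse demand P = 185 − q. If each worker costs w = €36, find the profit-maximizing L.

Marginal revenue from the inverse demand is MR = 185 − 2q.
The marginal product is MP_L = 4.
A monopolist hires until marginal revenue product equals the wage: MR·MP_L = w.
(185 − 8L)·4 = 36, so L = 22.

L* = 22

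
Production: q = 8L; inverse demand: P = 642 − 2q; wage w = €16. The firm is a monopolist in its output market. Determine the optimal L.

Marginal revenue from the inverse demand is MR = 642 − 4q.
The marginal product is MP_L = 8.
A monopolist hires until marginal revenue product equals the wage: MR·MP_L = w.
(642 − 32L)·8 = 16, so L = 20.

L* = 20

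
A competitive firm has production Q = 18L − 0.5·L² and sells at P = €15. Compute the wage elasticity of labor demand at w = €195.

ε = -2.6

From P·MP_L = w with MP_L = 18 − L, labor demand is L(w) = 18 − w/15.
dL/dw = −1/(15) = -1/15.
At w = 195, L = 5, so ε = (dL/dw)·(w/L) = (-1/15)·(195/5) = -2.6.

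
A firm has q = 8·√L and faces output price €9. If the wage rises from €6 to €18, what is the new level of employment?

From P·MP_L = w with MP_L = 4·L^(-1/2), the labor demand is L(w) = (36/w)^(2).
At w = 6: L = 36. At w = 18: L = 4.

L* = 4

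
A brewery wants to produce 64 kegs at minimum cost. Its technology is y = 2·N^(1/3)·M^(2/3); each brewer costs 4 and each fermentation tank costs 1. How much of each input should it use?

N* = 8, M* = 64

Cost minimization requires the marginal rate of technical substitution to equal the input-price ratio: MP_N/MP_M = w/r.
Here MP_N/MP_M = (1/3)·(M/N)/(2/3) = 0.5·(M/N). Setting this equal to 4/1 = 4 gives M = 8N.
Substituting into y = 64: 2·N^(1/3)·(8N)^(2/3) = 64.
Solving, N = 8 and M = 64.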